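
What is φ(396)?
120

396 = 2^2 × 3^2 × 11
φ(n) = n × ∏(1 - 1/p) for each prime p dividing n
φ(396) = 396 × (1 - 1/2) × (1 - 1/3) × (1 - 1/11) = 120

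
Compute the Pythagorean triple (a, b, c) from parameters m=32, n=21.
(583, 1344, 1465)

Euclid's formula: a = m² - n², b = 2mn, c = m² + n²
m = 32, n = 21
a = 32² - 21² = 1024 - 441 = 583
b = 2 × 32 × 21 = 1344
c = 32² + 21² = 1024 + 441 = 1465
Verification: 583² + 1344² = 339889 + 1806336 = 2146225 = 1465² ✓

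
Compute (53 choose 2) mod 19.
10

Using Lucas' theorem:
Write n=53 and k=2 in base 19:
n in base 19: [2, 15]
k in base 19: [0, 2]
C(53,2) mod 19 = ∏ C(n_i, k_i) mod 19
Digit binomials (mod 19): C(2,0) = 1; C(15,2) = 105 ≡ 10
Product: 1 × 10 = 10 ≡ 10 (mod 19)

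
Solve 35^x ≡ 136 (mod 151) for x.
92

Baby-step giant-step with step n = ⌈√151⌉ = 13.
Baby steps 35^j mod 151 (j:value) for j=0..12: 0:1, 1:35, 2:17, 3:142, 4:138, 5:149, 6:81, 7:117, 8:18, 9:26, 10:4, 11:140, 12:68.
Giant-step multiplier: 35^(-13) ≡ 35^(150-13) = 35^137 ≡ 130 (mod 151).
Giant steps γ_i = 136·130^i mod 151: γ_0=136, γ_1=13, γ_2=29, γ_3=146, γ_4=105, γ_5=60, γ_6=99, γ_7=35 (in table at j=1).
x = i·n + j = 7·13 + 1 = 92.
Check: 35^92 ≡ 136 (mod 151).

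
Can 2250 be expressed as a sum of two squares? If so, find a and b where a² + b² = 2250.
15² + 45² (a=15, b=45)

Factorization: 2250 = 2 × 3^2 × 5^3
By Fermat: n is sum of two squares iff every prime p ≡ 3 (mod 4) appears to even power.
All primes ≡ 3 (mod 4) appear to even power.
Search a = 0, 1, 2, … for 2250 - a² a perfect square: first hit at a = 15: 2250 - 225 = 2025 = 45².
2250 = 15² + 45² = 225 + 2025 ✓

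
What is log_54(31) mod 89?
85

Baby-step giant-step with step n = ⌈√89⌉ = 10.
Baby steps 54^j mod 89 (j:value) for j=0..9: 0:1, 1:54, 2:68, 3:23, 4:85, 5:51, 6:84, 7:86, 8:16, 9:63.
Giant-step multiplier: 54^(-10) ≡ 54^(88-10) = 54^78 ≡ 49 (mod 89).
Giant steps γ_i = 31·49^i mod 89: γ_0=31, γ_1=6, γ_2=27, γ_3=77, γ_4=35, γ_5=24, γ_6=19, γ_7=41, γ_8=51 (in table at j=5).
x = i·n + j = 8·10 + 5 = 85.
Check: 54^85 ≡ 31 (mod 89).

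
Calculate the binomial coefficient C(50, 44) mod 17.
1

Using Lucas' theorem:
Write n=50 and k=44 in base 17:
n in base 17: [2, 16]
k in base 17: [2, 10]
C(50,44) mod 17 = ∏ C(n_i, k_i) mod 17
Digit binomials (mod 17): C(2,2) = 1; C(16,10) = 8008 ≡ 1
Product: 1 × 1 = 1 ≡ 1 (mod 17)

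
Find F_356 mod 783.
240

Matrix identity: Q^n = [[F_(n+1), F_n], [F_n, F_(n-1)]] with Q = [[1,1],[1,0]].
n = 356 = 101100100₂. Square-and-multiply, entries mod 783:
Q^1 = [[1,1],[1,0]]
Q^2 = (Q^1)² = [[2,1],[1,1]]
Q^5 = (Q^2)²·Q = [[8,5],[5,3]]
Q^11 = (Q^5)²·Q = [[144,89],[89,55]]
Q^22 = (Q^11)² = [[469,485],[485,767]]
Q^44 = (Q^22)² = [[263,465],[465,581]]
Q^89 = (Q^44)²·Q = [[559,382],[382,177]]
Q^178 = (Q^89)² = [[350,55],[55,295]]
Q^356 = (Q^178)² = [[245,240],[240,5]]
F_356 mod 783 = Q^356[0][1] = 240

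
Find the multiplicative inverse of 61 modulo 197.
42

gcd(61, 197) = 1, so the inverse exists.
Extended Euclidean algorithm on (197, 61):
197 = 3 × 61 + 14  ⟹  14 = (1)·197 + (-3)·61
61 = 4 × 14 + 5  ⟹  5 = (-4)·197 + (13)·61
14 = 2 × 5 + 4  ⟹  4 = (9)·197 + (-29)·61
5 = 1 × 4 + 1  ⟹  1 = (-13)·197 + (42)·61
So (42)·61 ≡ 1 (mod 197), i.e. 61^(-1) ≡ 42 (mod 197).
Check: 61 × 42 = 2562 ≡ 1 (mod 197)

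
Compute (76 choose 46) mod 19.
0

Using Lucas' theorem:
Write n=76 and k=46 in base 19:
n in base 19: [4, 0]
k in base 19: [2, 8]
C(76,46) mod 19 = ∏ C(n_i, k_i) mod 19
Digit binomials (mod 19): C(4,2) = 6; C(0,8) = 0 (k_i > n_i)
Product: 6 × 0 = 0 ≡ 0 (mod 19)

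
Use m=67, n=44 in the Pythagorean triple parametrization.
(2553, 5896, 6425)

Euclid's formula: a = m² - n², b = 2mn, c = m² + n²
m = 67, n = 44
a = 67² - 44² = 4489 - 1936 = 2553
b = 2 × 67 × 44 = 5896
c = 67² + 44² = 4489 + 1936 = 6425
Verification: 2553² + 5896² = 6517809 + 34762816 = 41280625 = 6425² ✓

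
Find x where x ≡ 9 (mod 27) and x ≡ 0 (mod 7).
63

Using Chinese Remainder Theorem:
M = 27 × 7 = 189
M1 = 7, M2 = 27
y1 = 7^(-1) mod 27 = 4
y2 = 27^(-1) mod 7 = 6
x = (9×7×4 + 0×27×6) mod 189 = 63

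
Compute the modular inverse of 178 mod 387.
337

gcd(178, 387) = 1, so the inverse exists.
Extended Euclidean algorithm on (387, 178):
387 = 2 × 178 + 31  ⟹  31 = (1)·387 + (-2)·178
178 = 5 × 31 + 23  ⟹  23 = (-5)·387 + (11)·178
31 = 1 × 23 + 8  ⟹  8 = (6)·387 + (-13)·178
23 = 2 × 8 + 7  ⟹  7 = (-17)·387 + (37)·178
8 = 1 × 7 + 1  ⟹  1 = (23)·387 + (-50)·178
So (-50)·178 ≡ 1 (mod 387), i.e. 178^(-1) ≡ -50 ≡ 337 (mod 387).
Check: 178 × 337 = 59986 ≡ 1 (mod 387)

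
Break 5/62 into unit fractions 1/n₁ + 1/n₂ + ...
1/13 + 1/269 + 1/216814

Greedy algorithm:
5/62: ceiling(62/5) = 13, use 1/13
3/806: ceiling(806/3) = 269, use 1/269
1/216814: ceiling(216814/1) = 216814, use 1/216814
Result: 5/62 = 1/13 + 1/269 + 1/216814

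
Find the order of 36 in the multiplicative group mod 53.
13

53 is prime, so ord(36) divides φ(53) = 52.
Divisors of 52: 1, 2, 4, 13, 26, 52.
Repeated squaring: 36^1 ≡ 36, 36^2 ≡ 24, 36^4 ≡ 46, 36^8 ≡ 49, 36^16 ≡ 16, 36^32 ≡ 44 (mod 53).
Test 36^d mod 53 for each divisor d in increasing order:
36^1 ≡ 36
36^2 ≡ 24
36^4 ≡ 46
36^13 = 36^8·36^4·36^1 ≡ 1  ← first divisor giving 1
The order is 13.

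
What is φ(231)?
120

231 = 3 × 7 × 11
φ(n) = n × ∏(1 - 1/p) for each prime p dividing n
φ(231) = 231 × (1 - 1/3) × (1 - 1/7) × (1 - 1/11) = 120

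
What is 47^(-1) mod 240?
143

gcd(47, 240) = 1, so the inverse exists.
Extended Euclidean algorithm on (240, 47):
240 = 5 × 47 + 5  ⟹  5 = (1)·240 + (-5)·47
47 = 9 × 5 + 2  ⟹  2 = (-9)·240 + (46)·47
5 = 2 × 2 + 1  ⟹  1 = (19)·240 + (-97)·47
So (-97)·47 ≡ 1 (mod 240), i.e. 47^(-1) ≡ -97 ≡ 143 (mod 240).
Check: 47 × 143 = 6721 ≡ 1 (mod 240)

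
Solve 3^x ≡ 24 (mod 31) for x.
13

Baby-step giant-step with step n = ⌈√31⌉ = 6.
Baby steps 3^j mod 31 (j:value) for j=0..5: 0:1, 1:3, 2:9, 3:27, 4:19, 5:26.
Giant-step multiplier: 3^(-6) ≡ 3^(30-6) = 3^24 ≡ 2 (mod 31).
Giant steps γ_i = 24·2^i mod 31: γ_0=24, γ_1=17, γ_2=3 (in table at j=1).
x = i·n + j = 2·6 + 1 = 13.
Check: 3^13 ≡ 24 (mod 31).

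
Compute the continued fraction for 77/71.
[1; 11, 1, 5]

Euclidean algorithm steps:
77 = 1 × 71 + 6
71 = 11 × 6 + 5
6 = 1 × 5 + 1
5 = 5 × 1 + 0
Continued fraction: [1; 11, 1, 5]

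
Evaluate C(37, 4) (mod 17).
0

Using Lucas' theorem:
Write n=37 and k=4 in base 17:
n in base 17: [2, 3]
k in base 17: [0, 4]
C(37,4) mod 17 = ∏ C(n_i, k_i) mod 17
Digit binomials (mod 17): C(2,0) = 1; C(3,4) = 0 (k_i > n_i)
Product: 1 × 0 = 0 ≡ 0 (mod 17)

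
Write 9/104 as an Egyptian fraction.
1/12 + 1/312

Greedy algorithm:
9/104: ceiling(104/9) = 12, use 1/12
1/312: ceiling(312/1) = 312, use 1/312
Result: 9/104 = 1/12 + 1/312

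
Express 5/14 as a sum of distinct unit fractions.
1/3 + 1/42

Greedy algorithm:
5/14: ceiling(14/5) = 3, use 1/3
1/42: ceiling(42/1) = 42, use 1/42
Result: 5/14 = 1/3 + 1/42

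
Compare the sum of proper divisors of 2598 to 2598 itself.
abundant

Proper divisors of 2598: sum = 1 + 2 + 3 + 6 + 433 + 866 + 1299 = 2610
Since 2610 > 2598, 2598 is abundant.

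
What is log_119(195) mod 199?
179

Baby-step giant-step with step n = ⌈√199⌉ = 15.
Baby steps 119^j mod 199 (j:value) for j=0..14: 0:1, 1:119, 2:32, 3:27, 4:29, 5:68, 6:132, 7:186, 8:45, 9:181, 10:47, 11:21, 12:111, 13:75, 14:169.
Giant-step multiplier: 119^(-15) ≡ 119^(198-15) = 119^183 ≡ 83 (mod 199).
Giant steps γ_i = 195·83^i mod 199: γ_0=195, γ_1=66, γ_2=105, γ_3=158, γ_4=179, γ_5=131, γ_6=127, γ_7=193, γ_8=99, γ_9=58, γ_10=38, γ_11=169 (in table at j=14).
x = i·n + j = 11·15 + 14 = 179.
Check: 119^179 ≡ 195 (mod 199).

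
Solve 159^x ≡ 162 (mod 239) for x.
172

Baby-step giant-step with step n = ⌈√239⌉ = 16.
Baby steps 159^j mod 239 (j:value) for j=0..15: 0:1, 1:159, 2:186, 3:177, 4:180, 5:179, 6:20, 7:73, 8:135, 9:194, 10:15, 11:234, 12:161, 13:26, 14:71, 15:56.
Giant-step multiplier: 159^(-16) ≡ 159^(238-16) = 159^222 ≡ 192 (mod 239).
Giant steps γ_i = 162·192^i mod 239: γ_0=162, γ_1=34, γ_2=75, γ_3=60, γ_4=48, γ_5=134, γ_6=155, γ_7=124, γ_8=147, γ_9=22, γ_10=161 (in table at j=12).
x = i·n + j = 10·16 + 12 = 172.
Check: 159^172 ≡ 162 (mod 239).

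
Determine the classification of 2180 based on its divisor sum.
abundant

Proper divisors of 2180: sum = 1 + 2 + 4 + 5 + 10 + 20 + 109 + 218 + 436 + 545 + 1090 = 2440
Since 2440 > 2180, 2180 is abundant.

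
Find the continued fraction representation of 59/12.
[4; 1, 11]

Euclidean algorithm steps:
59 = 4 × 12 + 11
12 = 1 × 11 + 1
11 = 11 × 1 + 0
Continued fraction: [4; 1, 11]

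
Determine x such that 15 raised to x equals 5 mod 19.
8

Baby-step giant-step with step n = ⌈√19⌉ = 5.
Baby steps 15^j mod 19 (j:value) for j=0..4: 0:1, 1:15, 2:16, 3:12, 4:9.
Giant-step multiplier: 15^(-5) ≡ 15^(18-5) = 15^13 ≡ 10 (mod 19).
Giant steps γ_i = 5·10^i mod 19: γ_0=5, γ_1=12 (in table at j=3).
x = i·n + j = 1·5 + 3 = 8.
Check: 15^8 ≡ 5 (mod 19).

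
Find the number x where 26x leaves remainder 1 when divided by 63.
17

gcd(26, 63) = 1, so the inverse exists.
Extended Euclidean algorithm on (63, 26):
63 = 2 × 26 + 11  ⟹  11 = (1)·63 + (-2)·26
26 = 2 × 11 + 4  ⟹  4 = (-2)·63 + (5)·26
11 = 2 × 4 + 3  ⟹  3 = (5)·63 + (-12)·26
4 = 1 × 3 + 1  ⟹  1 = (-7)·63 + (17)·26
So (17)·26 ≡ 1 (mod 63), i.e. 26^(-1) ≡ 17 (mod 63).
Check: 26 × 17 = 442 ≡ 1 (mod 63)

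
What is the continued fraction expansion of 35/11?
[3; 5, 2]

Euclidean algorithm steps:
35 = 3 × 11 + 2
11 = 5 × 2 + 1
2 = 2 × 1 + 0
Continued fraction: [3; 5, 2]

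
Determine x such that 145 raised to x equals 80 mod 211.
176

Baby-step giant-step with step n = ⌈√211⌉ = 15.
Baby steps 145^j mod 211 (j:value) for j=0..14: 0:1, 1:145, 2:136, 3:97, 4:139, 5:110, 6:125, 7:190, 8:120, 9:98, 10:73, 11:35, 12:11, 13:118, 14:19.
Giant-step multiplier: 145^(-15) ≡ 145^(210-15) = 145^195 ≡ 88 (mod 211).
Giant steps γ_i = 80·88^i mod 211: γ_0=80, γ_1=77, γ_2=24, γ_3=2, γ_4=176, γ_5=85, γ_6=95, γ_7=131, γ_8=134, γ_9=187, γ_10=209, γ_11=35 (in table at j=11).
x = i·n + j = 11·15 + 11 = 176.
Check: 145^176 ≡ 80 (mod 211).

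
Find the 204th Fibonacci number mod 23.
6

Matrix identity: Q^n = [[F_(n+1), F_n], [F_n, F_(n-1)]] with Q = [[1,1],[1,0]].
n = 204 = 11001100₂. Square-and-multiply, entries mod 23:
Q^1 = [[1,1],[1,0]]
Q^3 = (Q^1)²·Q = [[3,2],[2,1]]
Q^6 = (Q^3)² = [[13,8],[8,5]]
Q^12 = (Q^6)² = [[3,6],[6,20]]
Q^25 = (Q^12)²·Q = [[22,22],[22,0]]
Q^51 = (Q^25)²·Q = [[3,2],[2,1]]
Q^102 = (Q^51)² = [[13,8],[8,5]]
Q^204 = (Q^102)² = [[3,6],[6,20]]
F_204 mod 23 = Q^204[0][1] = 6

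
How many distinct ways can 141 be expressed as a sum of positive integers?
16670689208

p(n) counts ways to write n as a sum of positive integers (order ignored).
Euler's pentagonal recurrence: p(k) = p(k-1) + p(k-2) - p(k-5) - p(k-7) + p(k-12) + p(k-15) - ... (offsets j(3j∓1)/2, signs ++--, p(0)=1, p(<0)=0).
DP table for k = 0..140: p(0)=1, p(1)=1, p(2)=2, p(3)=3, p(4)=5, p(5)=7, p(6)=11, p(7)=15, p(8)=22, p(9)=30, p(10)=42, p(11)=56, p(12)=77, p(13)=101, p(14)=135, p(15)=176, p(16)=231, p(17)=297, p(18)=385, p(19)=490, p(20)=627, p(21)=792, p(22)=1002, p(23)=1255, p(24)=1575, p(25)=1958, p(26)=2436, p(27)=3010, p(28)=3718, p(29)=4565, p(30)=5604, p(31)=6842, p(32)=8349, p(33)=10143, p(34)=12310, p(35)=14883, p(36)=17977, p(37)=21637, p(38)=26015, p(39)=31185, p(40)=37338, p(41)=44583, p(42)=53174, p(43)=63261, p(44)=75175, p(45)=89134, p(46)=105558, p(47)=124754, p(48)=147273, p(49)=173525, p(50)=204226, p(51)=239943, p(52)=281589, p(53)=329931, p(54)=386155, p(55)=451276, p(56)=526823, p(57)=614154, p(58)=715220, p(59)=831820, p(60)=966467, p(61)=1121505, p(62)=1300156, p(63)=1505499, p(64)=1741630, p(65)=2012558, p(66)=2323520, p(67)=2679689, p(68)=3087735, p(69)=3554345, p(70)=4087968, p(71)=4697205, p(72)=5392783, p(73)=6185689, p(74)=7089500, p(75)=8118264, p(76)=9289091, p(77)=10619863, p(78)=12132164, p(79)=13848650, p(80)=15796476, p(81)=18004327, p(82)=20506255, p(83)=23338469, p(84)=26543660, p(85)=30167357, p(86)=34262962, p(87)=38887673, p(88)=44108109, p(89)=49995925, p(90)=56634173, p(91)=64112359, p(92)=72533807, p(93)=82010177, p(94)=92669720, p(95)=104651419, p(96)=118114304, p(97)=133230930, p(98)=150198136, p(99)=169229875, p(100)=190569292, p(101)=214481126, p(102)=241265379, p(103)=271248950, p(104)=304801365, p(105)=342325709, p(106)=384276336, p(107)=431149389, p(108)=483502844, p(109)=541946240, p(110)=607163746, p(111)=679903203, p(112)=761002156, p(113)=851376628, p(114)=952050665, p(115)=1064144451, p(116)=1188908248, p(117)=1327710076, p(118)=1482074143, p(119)=1653668665, p(120)=1844349560, p(121)=2056148051, p(122)=2291320912, p(123)=2552338241, p(124)=2841940500, p(125)=3163127352, p(126)=3519222692, p(127)=3913864295, p(128)=4351078600, p(129)=4835271870, p(130)=5371315400, p(131)=5964539504, p(132)=6620830889, p(133)=7346629512, p(134)=8149040695, p(135)=9035836076, p(136)=10015581680, p(137)=11097645016, p(138)=12292341831, p(139)=13610949895, p(140)=15065878135.
Final step: p(141) = p(140) + p(139) - p(136) - p(134) + p(129) + p(126) - p(119) - p(115) + p(106) + p(101) - p(90) - p(84) + p(71) + p(64) - p(49) - p(41) + p(24) + p(15)
= 15065878135 + 13610949895 - 10015581680 - 8149040695 + 4835271870 + 3519222692 - 1653668665 - 1064144451 + 384276336 + 214481126 - 56634173 - 26543660 + 4697205 + 1741630 - 173525 - 44583 + 1575 + 176
= 16670689208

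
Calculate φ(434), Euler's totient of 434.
180

434 = 2 × 7 × 31
φ(n) = n × ∏(1 - 1/p) for each prime p dividing n
φ(434) = 434 × (1 - 1/2) × (1 - 1/7) × (1 - 1/31) = 180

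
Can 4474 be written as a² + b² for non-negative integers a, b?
35² + 57² (a=35, b=57)

Factorization: 4474 = 2 × 2237
By Fermat: n is sum of two squares iff every prime p ≡ 3 (mod 4) appears to even power.
All primes ≡ 3 (mod 4) appear to even power.
Search a = 0, 1, 2, … for 4474 - a² a perfect square: first hit at a = 35: 4474 - 1225 = 3249 = 57².
4474 = 35² + 57² = 1225 + 3249 ✓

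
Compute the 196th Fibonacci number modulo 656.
243

Matrix identity: Q^n = [[F_(n+1), F_n], [F_n, F_(n-1)]] with Q = [[1,1],[1,0]].
n = 196 = 11000100₂. Square-and-multiply, entries mod 656:
Q^1 = [[1,1],[1,0]]
Q^3 = (Q^1)²·Q = [[3,2],[2,1]]
Q^6 = (Q^3)² = [[13,8],[8,5]]
Q^12 = (Q^6)² = [[233,144],[144,89]]
Q^24 = (Q^12)² = [[241,448],[448,449]]
Q^49 = (Q^24)²·Q = [[465,321],[321,144]]
Q^98 = (Q^49)² = [[450,1],[1,449]]
Q^196 = (Q^98)² = [[453,243],[243,210]]
F_196 mod 656 = Q^196[0][1] = 243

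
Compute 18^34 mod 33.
3

Repeated squaring. Binary of 34 = 100010.
18^1 ≡ 18 (mod 33); 18^2 ≡ 27 (mod 33); 18^4 ≡ 3 (mod 33); 18^8 ≡ 9 (mod 33); 18^16 ≡ 15 (mod 33); 18^32 ≡ 27 (mod 33)
18^34 = 18^2 × 18^32 ≡ 3 (mod 33)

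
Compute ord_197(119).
196

197 is prime, so ord(119) divides φ(197) = 196.
Divisors of 196: 1, 2, 4, 7, 14, 28, 49, 98, 196.
Repeated squaring: 119^1 ≡ 119, 119^2 ≡ 174, 119^4 ≡ 135, 119^8 ≡ 101, 119^16 ≡ 154, 119^32 ≡ 76, 119^64 ≡ 63, 119^128 ≡ 29 (mod 197).
Test 119^d mod 197 for each divisor d in increasing order:
119^1 ≡ 119
119^2 ≡ 174
119^4 ≡ 135
119^7 = 119^4·119^2·119^1 ≡ 77
119^14 = 119^8·119^4·119^2 ≡ 19
119^28 = 119^16·119^8·119^4 ≡ 164
119^49 = 119^32·119^16·119^1 ≡ 183
119^98 = 119^64·119^32·119^2 ≡ 196
119^196 = 119^128·119^64·119^4 ≡ 1  ← first divisor giving 1
The order is 196.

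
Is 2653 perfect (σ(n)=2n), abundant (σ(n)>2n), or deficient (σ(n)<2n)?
deficient

Proper divisors of 2653: sum = 1 + 7 + 379 = 387
Since 387 < 2653, 2653 is deficient.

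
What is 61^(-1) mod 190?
81

gcd(61, 190) = 1, so the inverse exists.
Extended Euclidean algorithm on (190, 61):
190 = 3 × 61 + 7  ⟹  7 = (1)·190 + (-3)·61
61 = 8 × 7 + 5  ⟹  5 = (-8)·190 + (25)·61
7 = 1 × 5 + 2  ⟹  2 = (9)·190 + (-28)·61
5 = 2 × 2 + 1  ⟹  1 = (-26)·190 + (81)·61
So (81)·61 ≡ 1 (mod 190), i.e. 61^(-1) ≡ 81 (mod 190).
Check: 61 × 81 = 4941 ≡ 1 (mod 190)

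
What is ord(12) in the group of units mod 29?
4

29 is prime, so ord(12) divides φ(29) = 28.
Divisors of 28: 1, 2, 4, 7, 14, 28.
Repeated squaring: 12^1 ≡ 12, 12^2 ≡ 28, 12^4 ≡ 1, 12^8 ≡ 1, 12^16 ≡ 1 (mod 29).
Test 12^d mod 29 for each divisor d in increasing order:
12^1 ≡ 12
12^2 ≡ 28
12^4 ≡ 1  ← first divisor giving 1
The order is 4.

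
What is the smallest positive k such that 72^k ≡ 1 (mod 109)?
108

109 is prime, so ord(72) divides φ(109) = 108.
Divisors of 108: 1, 2, 3, 4, 6, 9, 12, 18, 27, 36, 54, 108.
Repeated squaring: 72^1 ≡ 72, 72^2 ≡ 61, 72^4 ≡ 15, 72^8 ≡ 7, 72^16 ≡ 49, 72^32 ≡ 3, 72^64 ≡ 9 (mod 109).
Test 72^d mod 109 for each divisor d in increasing order:
72^1 ≡ 72
72^2 ≡ 61
72^3 = 72^2·72^1 ≡ 32
72^4 ≡ 15
72^6 = 72^4·72^2 ≡ 43
72^9 = 72^8·72^1 ≡ 68
72^12 = 72^8·72^4 ≡ 105
72^18 = 72^16·72^2 ≡ 46
72^27 = 72^16·72^8·72^2·72^1 ≡ 76
72^36 = 72^32·72^4 ≡ 45
72^54 = 72^32·72^16·72^4·72^2 ≡ 108
72^108 = 72^64·72^32·72^8·72^4 ≡ 1  ← first divisor giving 1
The order is 108.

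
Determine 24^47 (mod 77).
40

Repeated squaring. Binary of 47 = 101111.
24^1 ≡ 24 (mod 77); 24^2 ≡ 37 (mod 77); 24^4 ≡ 60 (mod 77); 24^8 ≡ 58 (mod 77); 24^16 ≡ 53 (mod 77); 24^32 ≡ 37 (mod 77)
24^47 = 24^1 × 24^2 × 24^4 × 24^8 × 24^32 ≡ 40 (mod 77)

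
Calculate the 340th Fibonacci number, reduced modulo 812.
3

Matrix identity: Q^n = [[F_(n+1), F_n], [F_n, F_(n-1)]] with Q = [[1,1],[1,0]].
n = 340 = 101010100₂. Square-and-multiply, entries mod 812:
Q^1 = [[1,1],[1,0]]
Q^2 = (Q^1)² = [[2,1],[1,1]]
Q^5 = (Q^2)²·Q = [[8,5],[5,3]]
Q^10 = (Q^5)² = [[89,55],[55,34]]
Q^21 = (Q^10)²·Q = [[659,390],[390,269]]
Q^42 = (Q^21)² = [[117,580],[580,349]]
Q^85 = (Q^42)²·Q = [[1,117],[117,696]]
Q^170 = (Q^85)² = [[698,349],[349,349]]
Q^340 = (Q^170)² = [[5,3],[3,2]]
F_340 mod 812 = Q^340[0][1] = 3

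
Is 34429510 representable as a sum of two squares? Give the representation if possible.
Not possible

Factorization: 34429510 = 2 × 5 × 151^3
By Fermat: n is sum of two squares iff every prime p ≡ 3 (mod 4) appears to even power.
Prime(s) ≡ 3 (mod 4) with odd exponent: [(151, 3)]
Therefore 34429510 cannot be expressed as a² + b².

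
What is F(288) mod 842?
8

Matrix identity: Q^n = [[F_(n+1), F_n], [F_n, F_(n-1)]] with Q = [[1,1],[1,0]].
n = 288 = 100100000₂. Square-and-multiply, entries mod 842:
Q^1 = [[1,1],[1,0]]
Q^2 = (Q^1)² = [[2,1],[1,1]]
Q^4 = (Q^2)² = [[5,3],[3,2]]
Q^9 = (Q^4)²·Q = [[55,34],[34,21]]
Q^18 = (Q^9)² = [[813,58],[58,755]]
Q^36 = (Q^18)² = [[837,8],[8,829]]
Q^72 = (Q^36)² = [[89,698],[698,233]]
Q^144 = (Q^72)² = [[29,784],[784,87]]
Q^288 = (Q^144)² = [[837,8],[8,829]]
F_288 mod 842 = Q^288[0][1] = 8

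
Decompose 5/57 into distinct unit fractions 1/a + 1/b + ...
1/12 + 1/228

Greedy algorithm:
5/57: ceiling(57/5) = 12, use 1/12
1/228: ceiling(228/1) = 228, use 1/228
Result: 5/57 = 1/12 + 1/228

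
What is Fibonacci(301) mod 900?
701

Matrix identity: Q^n = [[F_(n+1), F_n], [F_n, F_(n-1)]] with Q = [[1,1],[1,0]].
n = 301 = 100101101₂. Square-and-multiply, entries mod 900:
Q^1 = [[1,1],[1,0]]
Q^2 = (Q^1)² = [[2,1],[1,1]]
Q^4 = (Q^2)² = [[5,3],[3,2]]
Q^9 = (Q^4)²·Q = [[55,34],[34,21]]
Q^18 = (Q^9)² = [[581,784],[784,697]]
Q^37 = (Q^18)²·Q = [[269,17],[17,252]]
Q^75 = (Q^37)²·Q = [[507,650],[650,757]]
Q^150 = (Q^75)² = [[49,800],[800,149]]
Q^301 = (Q^150)²·Q = [[701,701],[701,0]]
F_301 mod 900 = Q^301[0][1] = 701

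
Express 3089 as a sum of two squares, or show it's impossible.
8² + 55² (a=8, b=55)

Factorization: 3089 = 3089
By Fermat: n is sum of two squares iff every prime p ≡ 3 (mod 4) appears to even power.
All primes ≡ 3 (mod 4) appear to even power.
Search a = 0, 1, 2, … for 3089 - a² a perfect square: first hit at a = 8: 3089 - 64 = 3025 = 55².
3089 = 8² + 55² = 64 + 3025 ✓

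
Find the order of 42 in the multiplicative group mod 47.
23

47 is prime, so ord(42) divides φ(47) = 46.
Divisors of 46: 1, 2, 23, 46.
Repeated squaring: 42^1 ≡ 42, 42^2 ≡ 25, 42^4 ≡ 14, 42^8 ≡ 8, 42^16 ≡ 17, 42^32 ≡ 7 (mod 47).
Test 42^d mod 47 for each divisor d in increasing order:
42^1 ≡ 42
42^2 ≡ 25
42^23 = 42^16·42^4·42^2·42^1 ≡ 1  ← first divisor giving 1
The order is 23.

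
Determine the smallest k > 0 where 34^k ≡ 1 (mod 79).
78

79 is prime, so ord(34) divides φ(79) = 78.
Divisors of 78: 1, 2, 3, 6, 13, 26, 39, 78.
Repeated squaring: 34^1 ≡ 34, 34^2 ≡ 50, 34^4 ≡ 51, 34^8 ≡ 73, 34^16 ≡ 36, 34^32 ≡ 32, 34^64 ≡ 76 (mod 79).
Test 34^d mod 79 for each divisor d in increasing order:
34^1 ≡ 34
34^2 ≡ 50
34^3 = 34^2·34^1 ≡ 41
34^6 = 34^4·34^2 ≡ 22
34^13 = 34^8·34^4·34^1 ≡ 24
34^26 = 34^16·34^8·34^2 ≡ 23
34^39 = 34^32·34^4·34^2·34^1 ≡ 78
34^78 = 34^64·34^8·34^4·34^2 ≡ 1  ← first divisor giving 1
The order is 78.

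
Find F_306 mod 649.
338

Matrix identity: Q^n = [[F_(n+1), F_n], [F_n, F_(n-1)]] with Q = [[1,1],[1,0]].
n = 306 = 100110010₂. Square-and-multiply, entries mod 649:
Q^1 = [[1,1],[1,0]]
Q^2 = (Q^1)² = [[2,1],[1,1]]
Q^4 = (Q^2)² = [[5,3],[3,2]]
Q^9 = (Q^4)²·Q = [[55,34],[34,21]]
Q^19 = (Q^9)²·Q = [[275,287],[287,637]]
Q^38 = (Q^19)² = [[287,197],[197,90]]
Q^76 = (Q^38)² = [[464,283],[283,181]]
Q^153 = (Q^76)²·Q = [[256,90],[90,166]]
Q^306 = (Q^153)² = [[299,338],[338,610]]
F_306 mod 649 = Q^306[0][1] = 338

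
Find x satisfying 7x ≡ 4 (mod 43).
x ≡ 19 (mod 43)

gcd(7, 43) = 1, which divides 4, so solutions exist.
Find 7^(-1) mod 43 by the extended Euclidean algorithm:
43 = 6 × 7 + 1  ⟹  1 = (1)·43 + (-6)·7
So (-6)·7 ≡ 1 (mod 43), i.e. 7^(-1) ≡ -6 ≡ 37 (mod 43).
x ≡ 37 × 4 = 148 ≡ 19 (mod 43).
Check: 7 × 19 = 133 ≡ 4 (mod 43).
Unique solution: x ≡ 19 (mod 43)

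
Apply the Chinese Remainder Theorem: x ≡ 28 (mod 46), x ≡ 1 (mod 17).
120

Using Chinese Remainder Theorem:
M = 46 × 17 = 782
M1 = 17, M2 = 46
y1 = 17^(-1) mod 46 = 19
y2 = 46^(-1) mod 17 = 10
x = (28×17×19 + 1×46×10) mod 782 = 120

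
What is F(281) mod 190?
51

Matrix identity: Q^n = [[F_(n+1), F_n], [F_n, F_(n-1)]] with Q = [[1,1],[1,0]].
n = 281 = 100011001₂. Square-and-multiply, entries mod 190:
Q^1 = [[1,1],[1,0]]
Q^2 = (Q^1)² = [[2,1],[1,1]]
Q^4 = (Q^2)² = [[5,3],[3,2]]
Q^8 = (Q^4)² = [[34,21],[21,13]]
Q^17 = (Q^8)²·Q = [[114,77],[77,37]]
Q^35 = (Q^17)²·Q = [[152,115],[115,37]]
Q^70 = (Q^35)² = [[39,75],[75,154]]
Q^140 = (Q^70)² = [[116,35],[35,81]]
Q^281 = (Q^140)²·Q = [[106,51],[51,55]]
F_281 mod 190 = Q^281[0][1] = 51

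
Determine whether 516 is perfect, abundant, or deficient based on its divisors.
abundant

Proper divisors of 516: sum = 1 + 2 + 3 + 4 + 6 + 12 + 43 + 86 + 129 + 172 + 258 = 716
Since 716 > 516, 516 is abundant.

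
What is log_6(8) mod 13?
3

Baby-step giant-step with step n = ⌈√13⌉ = 4.
Baby steps 6^j mod 13 (j:value) for j=0..3: 0:1, 1:6, 2:10, 3:8.
h = 8 is already in the table at j=3, so x = 3.
Check: 6^3 ≡ 8 (mod 13).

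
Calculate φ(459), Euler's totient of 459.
288

459 = 3^3 × 17
φ(n) = n × ∏(1 - 1/p) for each prime p dividing n
φ(459) = 459 × (1 - 1/3) × (1 - 1/17) = 288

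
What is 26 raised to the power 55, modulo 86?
30

Repeated squaring. Binary of 55 = 110111.
26^1 ≡ 26 (mod 86); 26^2 ≡ 74 (mod 86); 26^4 ≡ 58 (mod 86); 26^8 ≡ 10 (mod 86); 26^16 ≡ 14 (mod 86); 26^32 ≡ 24 (mod 86)
26^55 = 26^1 × 26^2 × 26^4 × 26^16 × 26^32 ≡ 30 (mod 86)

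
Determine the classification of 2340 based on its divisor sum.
abundant

Proper divisors of 2340: sum = 1 + 2 + 3 + 4 + 5 + 6 + 9 + 10 + ... + 468 + 585 + 780 + 1170 (35 divisors) = 5304
Since 5304 > 2340, 2340 is abundant.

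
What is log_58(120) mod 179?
35

Baby-step giant-step with step n = ⌈√179⌉ = 14.
Baby steps 58^j mod 179 (j:value) for j=0..13: 0:1, 1:58, 2:142, 3:2, 4:116, 5:105, 6:4, 7:53, 8:31, 9:8, 10:106, 11:62, 12:16, 13:33.
Giant-step multiplier: 58^(-14) ≡ 58^(178-14) = 58^164 ≡ 13 (mod 179).
Giant steps γ_i = 120·13^i mod 179: γ_0=120, γ_1=128, γ_2=53 (in table at j=7).
x = i·n + j = 2·14 + 7 = 35.
Check: 58^35 ≡ 120 (mod 179).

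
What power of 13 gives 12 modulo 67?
23

Baby-step giant-step with step n = ⌈√67⌉ = 9.
Baby steps 13^j mod 67 (j:value) for j=0..8: 0:1, 1:13, 2:35, 3:53, 4:19, 5:46, 6:62, 7:2, 8:26.
Giant-step multiplier: 13^(-9) ≡ 13^(66-9) = 13^57 ≡ 45 (mod 67).
Giant steps γ_i = 12·45^i mod 67: γ_0=12, γ_1=4, γ_2=46 (in table at j=5).
x = i·n + j = 2·9 + 5 = 23.
Check: 13^23 ≡ 12 (mod 67).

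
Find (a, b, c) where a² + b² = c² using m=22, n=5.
(459, 220, 509)

Euclid's formula: a = m² - n², b = 2mn, c = m² + n²
m = 22, n = 5
a = 22² - 5² = 484 - 25 = 459
b = 2 × 22 × 5 = 220
c = 22² + 5² = 484 + 25 = 509
Verification: 459² + 220² = 210681 + 48400 = 259081 = 509² ✓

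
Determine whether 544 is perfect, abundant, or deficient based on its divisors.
abundant

Proper divisors of 544: sum = 1 + 2 + 4 + 8 + 16 + 17 + 32 + 34 + 68 + 136 + 272 = 590
Since 590 > 544, 544 is abundant.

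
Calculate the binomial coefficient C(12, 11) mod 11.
1

Using Lucas' theorem:
Write n=12 and k=11 in base 11:
n in base 11: [1, 1]
k in base 11: [1, 0]
C(12,11) mod 11 = ∏ C(n_i, k_i) mod 11
Digit binomials (mod 11): C(1,1) = 1; C(1,0) = 1
Product: 1 × 1 = 1 ≡ 1 (mod 11)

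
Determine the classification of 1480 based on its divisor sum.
abundant

Proper divisors of 1480: sum = 1 + 2 + 4 + 5 + 8 + 10 + 20 + 37 + 40 + 74 + 148 + 185 + 296 + 370 + 740 = 1940
Since 1940 > 1480, 1480 is abundant.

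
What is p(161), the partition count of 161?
118159068427

p(n) counts ways to write n as a sum of positive integers (order ignored).
Euler's pentagonal recurrence: p(k) = p(k-1) + p(k-2) - p(k-5) - p(k-7) + p(k-12) + p(k-15) - ... (offsets j(3j∓1)/2, signs ++--, p(0)=1, p(<0)=0).
DP table for k = 0..160: p(0)=1, p(1)=1, p(2)=2, p(3)=3, p(4)=5, p(5)=7, p(6)=11, p(7)=15, p(8)=22, p(9)=30, p(10)=42, p(11)=56, p(12)=77, p(13)=101, p(14)=135, p(15)=176, p(16)=231, p(17)=297, p(18)=385, p(19)=490, p(20)=627, p(21)=792, p(22)=1002, p(23)=1255, p(24)=1575, p(25)=1958, p(26)=2436, p(27)=3010, p(28)=3718, p(29)=4565, p(30)=5604, p(31)=6842, p(32)=8349, p(33)=10143, p(34)=12310, p(35)=14883, p(36)=17977, p(37)=21637, p(38)=26015, p(39)=31185, p(40)=37338, p(41)=44583, p(42)=53174, p(43)=63261, p(44)=75175, p(45)=89134, p(46)=105558, p(47)=124754, p(48)=147273, p(49)=173525, p(50)=204226, p(51)=239943, p(52)=281589, p(53)=329931, p(54)=386155, p(55)=451276, p(56)=526823, p(57)=614154, p(58)=715220, p(59)=831820, p(60)=966467, p(61)=1121505, p(62)=1300156, p(63)=1505499, p(64)=1741630, p(65)=2012558, p(66)=2323520, p(67)=2679689, p(68)=3087735, p(69)=3554345, p(70)=4087968, p(71)=4697205, p(72)=5392783, p(73)=6185689, p(74)=7089500, p(75)=8118264, p(76)=9289091, p(77)=10619863, p(78)=12132164, p(79)=13848650, p(80)=15796476, p(81)=18004327, p(82)=20506255, p(83)=23338469, p(84)=26543660, p(85)=30167357, p(86)=34262962, p(87)=38887673, p(88)=44108109, p(89)=49995925, p(90)=56634173, p(91)=64112359, p(92)=72533807, p(93)=82010177, p(94)=92669720, p(95)=104651419, p(96)=118114304, p(97)=133230930, p(98)=150198136, p(99)=169229875, p(100)=190569292, p(101)=214481126, p(102)=241265379, p(103)=271248950, p(104)=304801365, p(105)=342325709, p(106)=384276336, p(107)=431149389, p(108)=483502844, p(109)=541946240, p(110)=607163746, p(111)=679903203, p(112)=761002156, p(113)=851376628, p(114)=952050665, p(115)=1064144451, p(116)=1188908248, p(117)=1327710076, p(118)=1482074143, p(119)=1653668665, p(120)=1844349560, p(121)=2056148051, p(122)=2291320912, p(123)=2552338241, p(124)=2841940500, p(125)=3163127352, p(126)=3519222692, p(127)=3913864295, p(128)=4351078600, p(129)=4835271870, p(130)=5371315400, p(131)=5964539504, p(132)=6620830889, p(133)=7346629512, p(134)=8149040695, p(135)=9035836076, p(136)=10015581680, p(137)=11097645016, p(138)=12292341831, p(139)=13610949895, p(140)=15065878135, p(141)=16670689208, p(142)=18440293320, p(143)=20390982757, p(144)=22540654445, p(145)=24908858009, p(146)=27517052599, p(147)=30388671978, p(148)=33549419497, p(149)=37027355200, p(150)=40853235313, p(151)=45060624582, p(152)=49686288421, p(153)=54770336324, p(154)=60356673280, p(155)=66493182097, p(156)=73232243759, p(157)=80630964769, p(158)=88751778802, p(159)=97662728555, p(160)=107438159466.
Final step: p(161) = p(160) + p(159) - p(156) - p(154) + p(149) + p(146) - p(139) - p(135) + p(126) + p(121) - p(110) - p(104) + p(91) + p(84) - p(69) - p(61) + p(44) + p(35) - p(16) - p(6)
= 107438159466 + 97662728555 - 73232243759 - 60356673280 + 37027355200 + 27517052599 - 13610949895 - 9035836076 + 3519222692 + 2056148051 - 607163746 - 304801365 + 64112359 + 26543660 - 3554345 - 1121505 + 75175 + 14883 - 231 - 11
= 118159068427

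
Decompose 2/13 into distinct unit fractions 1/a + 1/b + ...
1/7 + 1/91

Greedy algorithm:
2/13: ceiling(13/2) = 7, use 1/7
1/91: ceiling(91/1) = 91, use 1/91
Result: 2/13 = 1/7 + 1/91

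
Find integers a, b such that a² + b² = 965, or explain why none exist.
2² + 31² (a=2, b=31)

Factorization: 965 = 5 × 193
By Fermat: n is sum of two squares iff every prime p ≡ 3 (mod 4) appears to even power.
All primes ≡ 3 (mod 4) appear to even power.
Search a = 0, 1, 2, … for 965 - a² a perfect square: first hit at a = 2: 965 - 4 = 961 = 31².
965 = 2² + 31² = 4 + 961 ✓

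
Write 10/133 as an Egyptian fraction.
1/14 + 1/266

Greedy algorithm:
10/133: ceiling(133/10) = 14, use 1/14
1/266: ceiling(266/1) = 266, use 1/266
Result: 10/133 = 1/14 + 1/266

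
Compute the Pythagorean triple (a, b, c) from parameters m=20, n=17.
(111, 680, 689)

Euclid's formula: a = m² - n², b = 2mn, c = m² + n²
m = 20, n = 17
a = 20² - 17² = 400 - 289 = 111
b = 2 × 20 × 17 = 680
c = 20² + 17² = 400 + 289 = 689
Verification: 111² + 680² = 12321 + 462400 = 474721 = 689² ✓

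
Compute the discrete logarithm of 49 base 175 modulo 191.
152

Baby-step giant-step with step n = ⌈√191⌉ = 14.
Baby steps 175^j mod 191 (j:value) for j=0..13: 0:1, 1:175, 2:65, 3:106, 4:23, 5:14, 6:158, 7:146, 8:147, 9:131, 10:5, 11:111, 12:134, 13:148.
Giant-step multiplier: 175^(-14) ≡ 175^(190-14) = 175^176 ≡ 98 (mod 191).
Giant steps γ_i = 49·98^i mod 191: γ_0=49, γ_1=27, γ_2=163, γ_3=121, γ_4=16, γ_5=40, γ_6=100, γ_7=59, γ_8=52, γ_9=130, γ_10=134 (in table at j=12).
x = i·n + j = 10·14 + 12 = 152.
Check: 175^152 ≡ 49 (mod 191).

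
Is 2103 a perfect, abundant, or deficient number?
deficient

Proper divisors of 2103: sum = 1 + 3 + 701 = 705
Since 705 < 2103, 2103 is deficient.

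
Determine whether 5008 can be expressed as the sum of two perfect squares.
48² + 52² (a=48, b=52)

Factorization: 5008 = 2^4 × 313
By Fermat: n is sum of two squares iff every prime p ≡ 3 (mod 4) appears to even power.
All primes ≡ 3 (mod 4) appear to even power.
Search a = 0, 1, 2, … for 5008 - a² a perfect square: first hit at a = 48: 5008 - 2304 = 2704 = 52².
5008 = 48² + 52² = 2304 + 2704 ✓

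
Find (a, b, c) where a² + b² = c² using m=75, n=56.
(2489, 8400, 8761)

Euclid's formula: a = m² - n², b = 2mn, c = m² + n²
m = 75, n = 56
a = 75² - 56² = 5625 - 3136 = 2489
b = 2 × 75 × 56 = 8400
c = 75² + 56² = 5625 + 3136 = 8761
Verification: 2489² + 8400² = 6195121 + 70560000 = 76755121 = 8761² ✓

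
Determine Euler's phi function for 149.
148

149 = 149
φ(n) = n × ∏(1 - 1/p) for each prime p dividing n
φ(149) = 149 × (1 - 1/149) = 148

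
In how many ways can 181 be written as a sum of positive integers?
749474411781

p(n) counts ways to write n as a sum of positive integers (order ignored).
Euler's pentagonal recurrence: p(k) = p(k-1) + p(k-2) - p(k-5) - p(k-7) + p(k-12) + p(k-15) - ... (offsets j(3j∓1)/2, signs ++--, p(0)=1, p(<0)=0).
DP table for k = 0..180: p(0)=1, p(1)=1, p(2)=2, p(3)=3, p(4)=5, p(5)=7, p(6)=11, p(7)=15, p(8)=22, p(9)=30, p(10)=42, p(11)=56, p(12)=77, p(13)=101, p(14)=135, p(15)=176, p(16)=231, p(17)=297, p(18)=385, p(19)=490, p(20)=627, p(21)=792, p(22)=1002, p(23)=1255, p(24)=1575, p(25)=1958, p(26)=2436, p(27)=3010, p(28)=3718, p(29)=4565, p(30)=5604, p(31)=6842, p(32)=8349, p(33)=10143, p(34)=12310, p(35)=14883, p(36)=17977, p(37)=21637, p(38)=26015, p(39)=31185, p(40)=37338, p(41)=44583, p(42)=53174, p(43)=63261, p(44)=75175, p(45)=89134, p(46)=105558, p(47)=124754, p(48)=147273, p(49)=173525, p(50)=204226, p(51)=239943, p(52)=281589, p(53)=329931, p(54)=386155, p(55)=451276, p(56)=526823, p(57)=614154, p(58)=715220, p(59)=831820, p(60)=966467, p(61)=1121505, p(62)=1300156, p(63)=1505499, p(64)=1741630, p(65)=2012558, p(66)=2323520, p(67)=2679689, p(68)=3087735, p(69)=3554345, p(70)=4087968, p(71)=4697205, p(72)=5392783, p(73)=6185689, p(74)=7089500, p(75)=8118264, p(76)=9289091, p(77)=10619863, p(78)=12132164, p(79)=13848650, p(80)=15796476, p(81)=18004327, p(82)=20506255, p(83)=23338469, p(84)=26543660, p(85)=30167357, p(86)=34262962, p(87)=38887673, p(88)=44108109, p(89)=49995925, p(90)=56634173, p(91)=64112359, p(92)=72533807, p(93)=82010177, p(94)=92669720, p(95)=104651419, p(96)=118114304, p(97)=133230930, p(98)=150198136, p(99)=169229875, p(100)=190569292, p(101)=214481126, p(102)=241265379, p(103)=271248950, p(104)=304801365, p(105)=342325709, p(106)=384276336, p(107)=431149389, p(108)=483502844, p(109)=541946240, p(110)=607163746, p(111)=679903203, p(112)=761002156, p(113)=851376628, p(114)=952050665, p(115)=1064144451, p(116)=1188908248, p(117)=1327710076, p(118)=1482074143, p(119)=1653668665, p(120)=1844349560, p(121)=2056148051, p(122)=2291320912, p(123)=2552338241, p(124)=2841940500, p(125)=3163127352, p(126)=3519222692, p(127)=3913864295, p(128)=4351078600, p(129)=4835271870, p(130)=5371315400, p(131)=5964539504, p(132)=6620830889, p(133)=7346629512, p(134)=8149040695, p(135)=9035836076, p(136)=10015581680, p(137)=11097645016, p(138)=12292341831, p(139)=13610949895, p(140)=15065878135, p(141)=16670689208, p(142)=18440293320, p(143)=20390982757, p(144)=22540654445, p(145)=24908858009, p(146)=27517052599, p(147)=30388671978, p(148)=33549419497, p(149)=37027355200, p(150)=40853235313, p(151)=45060624582, p(152)=49686288421, p(153)=54770336324, p(154)=60356673280, p(155)=66493182097, p(156)=73232243759, p(157)=80630964769, p(158)=88751778802, p(159)=97662728555, p(160)=107438159466, p(161)=118159068427, p(162)=129913904637, p(163)=142798995930, p(164)=156919475295, p(165)=172389800255, p(166)=189334822579, p(167)=207890420102, p(168)=228204732751, p(169)=250438925115, p(170)=274768617130, p(171)=301384802048, p(172)=330495499613, p(173)=362326859895, p(174)=397125074750, p(175)=435157697830, p(176)=476715857290, p(177)=522115831195, p(178)=571701605655, p(179)=625846753120, p(180)=684957390936.
Final step: p(181) = p(180) + p(179) - p(176) - p(174) + p(169) + p(166) - p(159) - p(155) + p(146) + p(141) - p(130) - p(124) + p(111) + p(104) - p(89) - p(81) + p(64) + p(55) - p(36) - p(26) + p(5)
= 684957390936 + 625846753120 - 476715857290 - 397125074750 + 250438925115 + 189334822579 - 97662728555 - 66493182097 + 27517052599 + 16670689208 - 5371315400 - 2841940500 + 679903203 + 304801365 - 49995925 - 18004327 + 1741630 + 451276 - 17977 - 2436 + 7
= 749474411781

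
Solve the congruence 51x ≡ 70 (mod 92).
x ≡ 14 (mod 92)

gcd(51, 92) = 1, which divides 70, so solutions exist.
Find 51^(-1) mod 92 by the extended Euclidean algorithm:
92 = 1 × 51 + 41  ⟹  41 = (1)·92 + (-1)·51
51 = 1 × 41 + 10  ⟹  10 = (-1)·92 + (2)·51
41 = 4 × 10 + 1  ⟹  1 = (5)·92 + (-9)·51
So (-9)·51 ≡ 1 (mod 92), i.e. 51^(-1) ≡ -9 ≡ 83 (mod 92).
x ≡ 83 × 70 = 5810 ≡ 14 (mod 92).
Check: 51 × 14 = 714 ≡ 70 (mod 92).
Unique solution: x ≡ 14 (mod 92)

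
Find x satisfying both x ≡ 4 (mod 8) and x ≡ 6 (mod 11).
28

Using Chinese Remainder Theorem:
M = 8 × 11 = 88
M1 = 11, M2 = 8
y1 = 11^(-1) mod 8 = 3
y2 = 8^(-1) mod 11 = 7
x = (4×11×3 + 6×8×7) mod 88 = 28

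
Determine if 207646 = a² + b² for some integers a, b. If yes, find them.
Not possible

Factorization: 207646 = 2 × 47^3
By Fermat: n is sum of two squares iff every prime p ≡ 3 (mod 4) appears to even power.
Prime(s) ≡ 3 (mod 4) with odd exponent: [(47, 3)]
Therefore 207646 cannot be expressed as a² + b².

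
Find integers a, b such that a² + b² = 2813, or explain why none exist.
2² + 53² (a=2, b=53)

Factorization: 2813 = 29 × 97
By Fermat: n is sum of two squares iff every prime p ≡ 3 (mod 4) appears to even power.
All primes ≡ 3 (mod 4) appear to even power.
Search a = 0, 1, 2, … for 2813 - a² a perfect square: first hit at a = 2: 2813 - 4 = 2809 = 53².
2813 = 2² + 53² = 4 + 2809 ✓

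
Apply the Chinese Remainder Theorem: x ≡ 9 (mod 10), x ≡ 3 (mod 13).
29

Using Chinese Remainder Theorem:
M = 10 × 13 = 130
M1 = 13, M2 = 10
y1 = 13^(-1) mod 10 = 7
y2 = 10^(-1) mod 13 = 4
x = (9×13×7 + 3×10×4) mod 130 = 29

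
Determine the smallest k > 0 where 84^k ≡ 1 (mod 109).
54

109 is prime, so ord(84) divides φ(109) = 108.
Divisors of 108: 1, 2, 3, 4, 6, 9, 12, 18, 27, 36, 54, 108.
Repeated squaring: 84^1 ≡ 84, 84^2 ≡ 80, 84^4 ≡ 78, 84^8 ≡ 89, 84^16 ≡ 73, 84^32 ≡ 97, 84^64 ≡ 35 (mod 109).
Test 84^d mod 109 for each divisor d in increasing order:
84^1 ≡ 84
84^2 ≡ 80
84^3 = 84^2·84^1 ≡ 71
84^4 ≡ 78
84^6 = 84^4·84^2 ≡ 27
84^9 = 84^8·84^1 ≡ 64
84^12 = 84^8·84^4 ≡ 75
84^18 = 84^16·84^2 ≡ 63
84^27 = 84^16·84^8·84^2·84^1 ≡ 108
84^36 = 84^32·84^4 ≡ 45
84^54 = 84^32·84^16·84^4·84^2 ≡ 1  ← first divisor giving 1
The order is 54.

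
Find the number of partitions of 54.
386155

p(n) counts ways to write n as a sum of positive integers (order ignored).
Euler's pentagonal recurrence: p(k) = p(k-1) + p(k-2) - p(k-5) - p(k-7) + p(k-12) + p(k-15) - ... (offsets j(3j∓1)/2, signs ++--, p(0)=1, p(<0)=0).
DP table for k = 0..53: p(0)=1, p(1)=1, p(2)=2, p(3)=3, p(4)=5, p(5)=7, p(6)=11, p(7)=15, p(8)=22, p(9)=30, p(10)=42, p(11)=56, p(12)=77, p(13)=101, p(14)=135, p(15)=176, p(16)=231, p(17)=297, p(18)=385, p(19)=490, p(20)=627, p(21)=792, p(22)=1002, p(23)=1255, p(24)=1575, p(25)=1958, p(26)=2436, p(27)=3010, p(28)=3718, p(29)=4565, p(30)=5604, p(31)=6842, p(32)=8349, p(33)=10143, p(34)=12310, p(35)=14883, p(36)=17977, p(37)=21637, p(38)=26015, p(39)=31185, p(40)=37338, p(41)=44583, p(42)=53174, p(43)=63261, p(44)=75175, p(45)=89134, p(46)=105558, p(47)=124754, p(48)=147273, p(49)=173525, p(50)=204226, p(51)=239943, p(52)=281589, p(53)=329931.
Final step: p(54) = p(53) + p(52) - p(49) - p(47) + p(42) + p(39) - p(32) - p(28) + p(19) + p(14) - p(3)
= 329931 + 281589 - 173525 - 124754 + 53174 + 31185 - 8349 - 3718 + 490 + 135 - 3
= 386155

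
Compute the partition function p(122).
2291320912

p(n) counts ways to write n as a sum of positive integers (order ignored).
Euler's pentagonal recurrence: p(k) = p(k-1) + p(k-2) - p(k-5) - p(k-7) + p(k-12) + p(k-15) - ... (offsets j(3j∓1)/2, signs ++--, p(0)=1, p(<0)=0).
DP table for k = 0..121: p(0)=1, p(1)=1, p(2)=2, p(3)=3, p(4)=5, p(5)=7, p(6)=11, p(7)=15, p(8)=22, p(9)=30, p(10)=42, p(11)=56, p(12)=77, p(13)=101, p(14)=135, p(15)=176, p(16)=231, p(17)=297, p(18)=385, p(19)=490, p(20)=627, p(21)=792, p(22)=1002, p(23)=1255, p(24)=1575, p(25)=1958, p(26)=2436, p(27)=3010, p(28)=3718, p(29)=4565, p(30)=5604, p(31)=6842, p(32)=8349, p(33)=10143, p(34)=12310, p(35)=14883, p(36)=17977, p(37)=21637, p(38)=26015, p(39)=31185, p(40)=37338, p(41)=44583, p(42)=53174, p(43)=63261, p(44)=75175, p(45)=89134, p(46)=105558, p(47)=124754, p(48)=147273, p(49)=173525, p(50)=204226, p(51)=239943, p(52)=281589, p(53)=329931, p(54)=386155, p(55)=451276, p(56)=526823, p(57)=614154, p(58)=715220, p(59)=831820, p(60)=966467, p(61)=1121505, p(62)=1300156, p(63)=1505499, p(64)=1741630, p(65)=2012558, p(66)=2323520, p(67)=2679689, p(68)=3087735, p(69)=3554345, p(70)=4087968, p(71)=4697205, p(72)=5392783, p(73)=6185689, p(74)=7089500, p(75)=8118264, p(76)=9289091, p(77)=10619863, p(78)=12132164, p(79)=13848650, p(80)=15796476, p(81)=18004327, p(82)=20506255, p(83)=23338469, p(84)=26543660, p(85)=30167357, p(86)=34262962, p(87)=38887673, p(88)=44108109, p(89)=49995925, p(90)=56634173, p(91)=64112359, p(92)=72533807, p(93)=82010177, p(94)=92669720, p(95)=104651419, p(96)=118114304, p(97)=133230930, p(98)=150198136, p(99)=169229875, p(100)=190569292, p(101)=214481126, p(102)=241265379, p(103)=271248950, p(104)=304801365, p(105)=342325709, p(106)=384276336, p(107)=431149389, p(108)=483502844, p(109)=541946240, p(110)=607163746, p(111)=679903203, p(112)=761002156, p(113)=851376628, p(114)=952050665, p(115)=1064144451, p(116)=1188908248, p(117)=1327710076, p(118)=1482074143, p(119)=1653668665, p(120)=1844349560, p(121)=2056148051.
Final step: p(122) = p(121) + p(120) - p(117) - p(115) + p(110) + p(107) - p(100) - p(96) + p(87) + p(82) - p(71) - p(65) + p(52) + p(45) - p(30) - p(22) + p(5)
= 2056148051 + 1844349560 - 1327710076 - 1064144451 + 607163746 + 431149389 - 190569292 - 118114304 + 38887673 + 20506255 - 4697205 - 2012558 + 281589 + 89134 - 5604 - 1002 + 7
= 2291320912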